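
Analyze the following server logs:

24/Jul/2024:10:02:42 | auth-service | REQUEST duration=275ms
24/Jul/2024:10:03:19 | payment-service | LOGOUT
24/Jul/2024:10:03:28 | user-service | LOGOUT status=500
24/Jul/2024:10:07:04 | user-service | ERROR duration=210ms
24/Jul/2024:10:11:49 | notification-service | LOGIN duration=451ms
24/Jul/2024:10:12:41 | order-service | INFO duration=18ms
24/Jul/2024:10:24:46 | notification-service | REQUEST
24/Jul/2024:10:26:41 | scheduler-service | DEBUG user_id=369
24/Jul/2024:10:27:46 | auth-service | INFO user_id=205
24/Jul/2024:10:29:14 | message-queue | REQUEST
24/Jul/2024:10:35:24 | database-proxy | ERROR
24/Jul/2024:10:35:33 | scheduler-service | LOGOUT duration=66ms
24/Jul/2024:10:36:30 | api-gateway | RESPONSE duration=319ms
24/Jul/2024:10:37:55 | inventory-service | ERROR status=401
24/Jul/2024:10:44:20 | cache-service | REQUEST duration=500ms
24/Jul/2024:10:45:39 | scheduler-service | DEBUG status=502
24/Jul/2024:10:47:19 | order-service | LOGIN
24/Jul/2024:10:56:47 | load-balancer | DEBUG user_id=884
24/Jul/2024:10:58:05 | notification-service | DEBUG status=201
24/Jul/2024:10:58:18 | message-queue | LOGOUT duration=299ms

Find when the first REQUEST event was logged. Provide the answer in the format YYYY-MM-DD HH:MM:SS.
2024-07-24 10:02:42

To find the first event:

1. Filter for all REQUEST events
2. Sort by timestamp
3. Select the first one
4. Timestamp: 2024-07-24 10:02:42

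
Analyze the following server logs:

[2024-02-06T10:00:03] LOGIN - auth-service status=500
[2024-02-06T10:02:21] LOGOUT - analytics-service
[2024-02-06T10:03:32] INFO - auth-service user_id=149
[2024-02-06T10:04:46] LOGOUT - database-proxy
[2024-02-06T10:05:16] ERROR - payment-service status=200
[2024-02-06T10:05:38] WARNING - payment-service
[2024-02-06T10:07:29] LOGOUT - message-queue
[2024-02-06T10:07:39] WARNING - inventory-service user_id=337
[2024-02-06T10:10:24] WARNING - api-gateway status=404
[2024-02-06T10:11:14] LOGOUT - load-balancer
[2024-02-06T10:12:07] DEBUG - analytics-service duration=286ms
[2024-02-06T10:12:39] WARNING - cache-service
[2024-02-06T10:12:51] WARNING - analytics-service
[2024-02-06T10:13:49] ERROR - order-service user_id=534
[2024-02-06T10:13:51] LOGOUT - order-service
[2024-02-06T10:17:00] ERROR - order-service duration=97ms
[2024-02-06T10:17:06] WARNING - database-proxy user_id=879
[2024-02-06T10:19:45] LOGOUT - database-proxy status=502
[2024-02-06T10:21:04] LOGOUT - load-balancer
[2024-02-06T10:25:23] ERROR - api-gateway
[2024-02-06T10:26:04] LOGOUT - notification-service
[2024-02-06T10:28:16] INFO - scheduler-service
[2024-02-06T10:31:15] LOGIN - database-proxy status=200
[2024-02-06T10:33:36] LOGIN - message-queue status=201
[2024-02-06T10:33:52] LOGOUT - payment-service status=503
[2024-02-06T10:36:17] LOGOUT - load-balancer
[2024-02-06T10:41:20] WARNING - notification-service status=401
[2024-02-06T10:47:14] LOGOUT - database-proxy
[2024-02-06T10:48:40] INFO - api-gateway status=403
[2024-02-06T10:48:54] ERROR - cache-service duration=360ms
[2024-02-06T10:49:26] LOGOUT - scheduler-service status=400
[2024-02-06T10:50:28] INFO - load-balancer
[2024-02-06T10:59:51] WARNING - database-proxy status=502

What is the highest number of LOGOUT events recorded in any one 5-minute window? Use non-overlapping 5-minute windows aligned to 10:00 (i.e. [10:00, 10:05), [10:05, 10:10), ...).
2

To find the burst window:

1. Divide the log period into non-overlapping 5-minute windows starting at 10:00
2. Count LOGOUT events in each window
3. Find the window with maximum count
4. Maximum events in a window: 2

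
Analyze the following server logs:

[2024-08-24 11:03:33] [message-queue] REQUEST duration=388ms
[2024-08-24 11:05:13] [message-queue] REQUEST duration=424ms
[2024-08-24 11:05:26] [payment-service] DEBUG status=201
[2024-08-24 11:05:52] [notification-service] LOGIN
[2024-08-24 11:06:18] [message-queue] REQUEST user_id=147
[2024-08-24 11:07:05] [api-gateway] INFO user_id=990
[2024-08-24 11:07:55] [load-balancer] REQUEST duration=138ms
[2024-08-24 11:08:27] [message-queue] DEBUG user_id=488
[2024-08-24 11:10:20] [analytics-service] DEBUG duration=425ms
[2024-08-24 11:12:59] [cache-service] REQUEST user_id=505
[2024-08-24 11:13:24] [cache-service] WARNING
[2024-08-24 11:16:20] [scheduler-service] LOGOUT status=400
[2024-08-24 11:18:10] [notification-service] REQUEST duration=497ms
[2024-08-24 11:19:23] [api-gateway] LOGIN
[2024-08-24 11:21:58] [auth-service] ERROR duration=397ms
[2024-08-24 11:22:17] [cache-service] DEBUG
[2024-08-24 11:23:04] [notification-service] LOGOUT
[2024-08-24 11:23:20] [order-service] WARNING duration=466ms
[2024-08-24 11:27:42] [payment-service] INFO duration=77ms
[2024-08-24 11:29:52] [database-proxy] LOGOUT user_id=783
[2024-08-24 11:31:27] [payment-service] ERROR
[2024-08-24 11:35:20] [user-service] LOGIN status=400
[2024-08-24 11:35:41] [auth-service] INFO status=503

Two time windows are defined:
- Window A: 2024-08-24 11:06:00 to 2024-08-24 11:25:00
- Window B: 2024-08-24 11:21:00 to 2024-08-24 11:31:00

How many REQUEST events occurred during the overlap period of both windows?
0

To find overlap events:

1. Window A: 2024-08-24 11:06:00 to 2024-08-24 11:25:00
2. Window B: 2024-08-24 11:21:00 to 2024-08-24 11:31:00
3. Overlap period: 2024-08-24 11:21:00 to 2024-08-24 11:25:00
4. Count REQUEST events in overlap: 0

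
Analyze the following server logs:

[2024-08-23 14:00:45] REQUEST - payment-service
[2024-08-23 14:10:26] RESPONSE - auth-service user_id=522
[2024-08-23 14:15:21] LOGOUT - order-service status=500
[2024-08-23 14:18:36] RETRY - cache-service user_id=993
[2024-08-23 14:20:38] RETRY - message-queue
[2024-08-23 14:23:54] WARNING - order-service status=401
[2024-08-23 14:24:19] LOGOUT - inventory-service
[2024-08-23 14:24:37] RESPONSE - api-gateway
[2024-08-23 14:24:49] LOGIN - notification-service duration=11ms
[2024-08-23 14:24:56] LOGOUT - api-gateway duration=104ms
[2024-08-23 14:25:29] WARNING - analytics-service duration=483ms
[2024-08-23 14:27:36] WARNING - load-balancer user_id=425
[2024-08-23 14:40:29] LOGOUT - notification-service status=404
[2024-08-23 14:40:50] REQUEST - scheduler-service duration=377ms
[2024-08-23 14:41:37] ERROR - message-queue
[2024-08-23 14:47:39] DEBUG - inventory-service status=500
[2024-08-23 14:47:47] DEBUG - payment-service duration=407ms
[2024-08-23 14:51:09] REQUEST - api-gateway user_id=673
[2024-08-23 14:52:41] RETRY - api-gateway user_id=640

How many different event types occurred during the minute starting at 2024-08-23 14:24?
3

To count unique event types:

1. Filter events in the minute starting at 2024-08-23 14:24
2. Extract event types from matching entries
3. Count unique types: 3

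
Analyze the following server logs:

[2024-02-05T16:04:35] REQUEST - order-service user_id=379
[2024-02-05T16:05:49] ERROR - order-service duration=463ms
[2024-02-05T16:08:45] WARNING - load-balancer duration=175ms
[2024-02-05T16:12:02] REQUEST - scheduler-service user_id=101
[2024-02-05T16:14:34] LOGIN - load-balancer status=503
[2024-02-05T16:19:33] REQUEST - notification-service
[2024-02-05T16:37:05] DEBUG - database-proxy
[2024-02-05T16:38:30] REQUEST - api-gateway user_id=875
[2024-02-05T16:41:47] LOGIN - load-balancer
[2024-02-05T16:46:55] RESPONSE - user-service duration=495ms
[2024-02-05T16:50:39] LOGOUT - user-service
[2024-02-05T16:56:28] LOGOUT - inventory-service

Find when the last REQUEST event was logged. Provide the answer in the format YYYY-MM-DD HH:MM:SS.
2024-02-05 16:38:30

To find the last event:

1. Filter for all REQUEST events
2. Sort by timestamp
3. Select the last one
4. Timestamp: 2024-02-05 16:38:30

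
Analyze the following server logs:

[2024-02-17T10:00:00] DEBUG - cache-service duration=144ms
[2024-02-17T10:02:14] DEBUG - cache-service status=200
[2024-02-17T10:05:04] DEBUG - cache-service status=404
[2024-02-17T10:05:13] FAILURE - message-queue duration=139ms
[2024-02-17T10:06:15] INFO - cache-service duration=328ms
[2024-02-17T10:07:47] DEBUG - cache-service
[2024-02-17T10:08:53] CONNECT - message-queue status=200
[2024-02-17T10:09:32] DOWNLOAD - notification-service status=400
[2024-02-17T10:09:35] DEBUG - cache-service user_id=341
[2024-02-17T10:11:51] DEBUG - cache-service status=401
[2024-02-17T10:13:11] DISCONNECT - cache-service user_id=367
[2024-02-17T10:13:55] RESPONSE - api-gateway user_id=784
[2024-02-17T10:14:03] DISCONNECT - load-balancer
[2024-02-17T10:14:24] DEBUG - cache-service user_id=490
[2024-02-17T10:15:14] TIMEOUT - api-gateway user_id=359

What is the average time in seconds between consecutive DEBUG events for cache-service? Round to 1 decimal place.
144.0

To calculate average interval:

1. Find all DEBUG events for cache-service in order
2. Calculate time gaps between consecutive events
3. Compute mean of gaps: 864 / 6 = 144.0 seconds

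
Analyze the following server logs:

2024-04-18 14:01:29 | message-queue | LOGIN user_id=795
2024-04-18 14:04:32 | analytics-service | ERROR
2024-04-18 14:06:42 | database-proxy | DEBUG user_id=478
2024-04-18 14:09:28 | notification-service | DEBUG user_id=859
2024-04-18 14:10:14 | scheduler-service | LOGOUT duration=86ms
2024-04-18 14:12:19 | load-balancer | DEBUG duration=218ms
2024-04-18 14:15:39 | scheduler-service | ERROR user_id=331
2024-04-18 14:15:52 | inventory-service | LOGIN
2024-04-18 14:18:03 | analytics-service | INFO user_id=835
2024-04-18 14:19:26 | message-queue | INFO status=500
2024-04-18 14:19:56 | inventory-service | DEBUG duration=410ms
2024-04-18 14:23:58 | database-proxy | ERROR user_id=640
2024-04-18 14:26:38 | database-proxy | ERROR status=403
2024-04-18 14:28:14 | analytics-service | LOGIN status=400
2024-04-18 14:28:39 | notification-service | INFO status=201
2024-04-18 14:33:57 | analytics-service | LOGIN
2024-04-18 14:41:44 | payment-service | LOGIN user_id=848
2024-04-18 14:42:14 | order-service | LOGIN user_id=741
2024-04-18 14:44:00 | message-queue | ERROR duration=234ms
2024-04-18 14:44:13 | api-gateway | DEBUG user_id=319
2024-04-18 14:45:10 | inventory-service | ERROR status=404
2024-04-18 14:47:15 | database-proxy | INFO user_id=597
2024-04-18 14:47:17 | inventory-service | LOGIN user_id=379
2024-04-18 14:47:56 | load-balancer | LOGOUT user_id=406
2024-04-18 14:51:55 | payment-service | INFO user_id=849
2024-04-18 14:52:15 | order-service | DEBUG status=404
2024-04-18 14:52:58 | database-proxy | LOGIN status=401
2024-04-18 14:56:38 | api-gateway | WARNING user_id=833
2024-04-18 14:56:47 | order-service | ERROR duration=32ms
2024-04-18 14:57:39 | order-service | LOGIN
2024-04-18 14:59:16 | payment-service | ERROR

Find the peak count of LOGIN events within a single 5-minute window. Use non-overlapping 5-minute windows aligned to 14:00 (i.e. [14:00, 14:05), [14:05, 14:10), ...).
2

To find the burst window:

1. Divide the log period into non-overlapping 5-minute windows starting at 14:00
2. Count LOGIN events in each window
3. Find the window with maximum count
4. Maximum events in a window: 2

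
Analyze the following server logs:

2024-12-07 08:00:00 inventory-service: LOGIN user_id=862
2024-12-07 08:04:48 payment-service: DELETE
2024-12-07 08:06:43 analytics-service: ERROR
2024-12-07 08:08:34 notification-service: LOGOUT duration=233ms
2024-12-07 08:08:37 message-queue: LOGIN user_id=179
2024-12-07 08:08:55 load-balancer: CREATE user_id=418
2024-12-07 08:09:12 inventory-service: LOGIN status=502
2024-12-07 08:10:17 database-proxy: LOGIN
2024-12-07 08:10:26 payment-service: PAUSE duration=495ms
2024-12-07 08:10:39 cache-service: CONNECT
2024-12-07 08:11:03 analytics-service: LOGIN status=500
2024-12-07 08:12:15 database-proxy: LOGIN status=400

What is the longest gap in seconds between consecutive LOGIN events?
517

To find the longest gap:

1. Extract all LOGIN events in chronological order
2. Calculate time differences between consecutive events
3. Find the maximum difference
4. Longest gap: 517 seconds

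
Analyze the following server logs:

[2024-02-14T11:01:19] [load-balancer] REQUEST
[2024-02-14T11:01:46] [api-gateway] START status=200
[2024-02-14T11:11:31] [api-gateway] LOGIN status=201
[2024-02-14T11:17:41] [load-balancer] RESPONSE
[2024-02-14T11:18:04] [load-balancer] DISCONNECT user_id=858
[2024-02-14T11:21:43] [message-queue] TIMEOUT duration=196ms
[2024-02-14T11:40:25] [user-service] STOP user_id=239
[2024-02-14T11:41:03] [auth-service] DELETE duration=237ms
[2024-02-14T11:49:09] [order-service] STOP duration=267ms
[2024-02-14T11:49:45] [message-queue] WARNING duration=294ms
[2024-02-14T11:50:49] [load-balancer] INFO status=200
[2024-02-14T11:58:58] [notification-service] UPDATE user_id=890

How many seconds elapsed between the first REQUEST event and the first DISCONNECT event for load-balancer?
1005

To find the time between events:

1. Locate the first REQUEST event for load-balancer: 2024-02-14T11:01:19
2. Locate the first DISCONNECT event for load-balancer: 2024-02-14T11:18:04
3. Calculate the difference: 2024-02-14T11:18:04 - 2024-02-14T11:01:19 = 1005 seconds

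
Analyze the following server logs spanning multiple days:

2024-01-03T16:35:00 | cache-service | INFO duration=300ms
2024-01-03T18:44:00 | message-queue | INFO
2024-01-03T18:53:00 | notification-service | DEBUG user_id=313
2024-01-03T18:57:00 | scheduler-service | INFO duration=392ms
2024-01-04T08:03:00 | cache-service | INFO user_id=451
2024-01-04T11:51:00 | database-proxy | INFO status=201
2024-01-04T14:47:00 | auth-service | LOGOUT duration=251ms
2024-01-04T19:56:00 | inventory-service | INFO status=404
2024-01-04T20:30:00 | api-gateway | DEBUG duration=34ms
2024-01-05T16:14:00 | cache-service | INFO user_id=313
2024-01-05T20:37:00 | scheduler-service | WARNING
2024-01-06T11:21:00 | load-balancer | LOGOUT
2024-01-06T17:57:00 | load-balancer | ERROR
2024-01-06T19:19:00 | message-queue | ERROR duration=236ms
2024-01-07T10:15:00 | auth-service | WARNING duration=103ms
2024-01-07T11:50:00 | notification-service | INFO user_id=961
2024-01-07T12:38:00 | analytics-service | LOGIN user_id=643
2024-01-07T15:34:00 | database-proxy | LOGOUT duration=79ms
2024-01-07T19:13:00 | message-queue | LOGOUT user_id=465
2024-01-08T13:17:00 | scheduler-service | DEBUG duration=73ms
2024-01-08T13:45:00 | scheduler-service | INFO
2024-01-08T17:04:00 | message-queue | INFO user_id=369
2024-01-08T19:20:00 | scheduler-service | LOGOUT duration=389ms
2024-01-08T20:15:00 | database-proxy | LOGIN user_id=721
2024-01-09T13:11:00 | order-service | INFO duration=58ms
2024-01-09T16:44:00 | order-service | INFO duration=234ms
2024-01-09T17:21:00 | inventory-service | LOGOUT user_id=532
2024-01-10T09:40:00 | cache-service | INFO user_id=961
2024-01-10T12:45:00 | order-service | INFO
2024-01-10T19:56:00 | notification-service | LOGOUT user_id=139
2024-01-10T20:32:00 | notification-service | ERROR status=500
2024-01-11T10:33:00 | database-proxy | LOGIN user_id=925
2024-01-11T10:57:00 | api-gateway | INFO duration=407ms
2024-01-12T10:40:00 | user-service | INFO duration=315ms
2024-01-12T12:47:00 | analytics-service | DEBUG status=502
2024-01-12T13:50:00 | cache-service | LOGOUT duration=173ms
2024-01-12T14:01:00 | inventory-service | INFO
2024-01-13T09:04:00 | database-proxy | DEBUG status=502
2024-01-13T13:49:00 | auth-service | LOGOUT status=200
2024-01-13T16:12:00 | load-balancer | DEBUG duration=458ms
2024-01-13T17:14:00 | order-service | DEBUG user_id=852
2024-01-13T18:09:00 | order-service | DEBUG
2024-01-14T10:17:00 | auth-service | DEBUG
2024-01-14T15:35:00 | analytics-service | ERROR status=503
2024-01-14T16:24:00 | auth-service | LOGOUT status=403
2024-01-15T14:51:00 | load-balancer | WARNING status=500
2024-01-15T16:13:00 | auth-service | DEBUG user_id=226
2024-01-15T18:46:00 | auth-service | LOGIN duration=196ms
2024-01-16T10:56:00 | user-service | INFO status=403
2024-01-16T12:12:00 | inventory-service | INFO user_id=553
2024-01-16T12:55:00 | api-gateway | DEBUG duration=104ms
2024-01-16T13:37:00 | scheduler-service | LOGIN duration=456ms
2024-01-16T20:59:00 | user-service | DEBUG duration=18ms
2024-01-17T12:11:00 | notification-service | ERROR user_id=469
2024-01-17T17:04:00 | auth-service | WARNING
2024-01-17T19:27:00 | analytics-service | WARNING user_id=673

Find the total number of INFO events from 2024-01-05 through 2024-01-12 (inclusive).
11

To filter by date range:

1. Date range: 2024-01-05 through 2024-01-12, both dates inclusive
2. Filter for INFO events whose date falls in this range
3. Count matching events: 11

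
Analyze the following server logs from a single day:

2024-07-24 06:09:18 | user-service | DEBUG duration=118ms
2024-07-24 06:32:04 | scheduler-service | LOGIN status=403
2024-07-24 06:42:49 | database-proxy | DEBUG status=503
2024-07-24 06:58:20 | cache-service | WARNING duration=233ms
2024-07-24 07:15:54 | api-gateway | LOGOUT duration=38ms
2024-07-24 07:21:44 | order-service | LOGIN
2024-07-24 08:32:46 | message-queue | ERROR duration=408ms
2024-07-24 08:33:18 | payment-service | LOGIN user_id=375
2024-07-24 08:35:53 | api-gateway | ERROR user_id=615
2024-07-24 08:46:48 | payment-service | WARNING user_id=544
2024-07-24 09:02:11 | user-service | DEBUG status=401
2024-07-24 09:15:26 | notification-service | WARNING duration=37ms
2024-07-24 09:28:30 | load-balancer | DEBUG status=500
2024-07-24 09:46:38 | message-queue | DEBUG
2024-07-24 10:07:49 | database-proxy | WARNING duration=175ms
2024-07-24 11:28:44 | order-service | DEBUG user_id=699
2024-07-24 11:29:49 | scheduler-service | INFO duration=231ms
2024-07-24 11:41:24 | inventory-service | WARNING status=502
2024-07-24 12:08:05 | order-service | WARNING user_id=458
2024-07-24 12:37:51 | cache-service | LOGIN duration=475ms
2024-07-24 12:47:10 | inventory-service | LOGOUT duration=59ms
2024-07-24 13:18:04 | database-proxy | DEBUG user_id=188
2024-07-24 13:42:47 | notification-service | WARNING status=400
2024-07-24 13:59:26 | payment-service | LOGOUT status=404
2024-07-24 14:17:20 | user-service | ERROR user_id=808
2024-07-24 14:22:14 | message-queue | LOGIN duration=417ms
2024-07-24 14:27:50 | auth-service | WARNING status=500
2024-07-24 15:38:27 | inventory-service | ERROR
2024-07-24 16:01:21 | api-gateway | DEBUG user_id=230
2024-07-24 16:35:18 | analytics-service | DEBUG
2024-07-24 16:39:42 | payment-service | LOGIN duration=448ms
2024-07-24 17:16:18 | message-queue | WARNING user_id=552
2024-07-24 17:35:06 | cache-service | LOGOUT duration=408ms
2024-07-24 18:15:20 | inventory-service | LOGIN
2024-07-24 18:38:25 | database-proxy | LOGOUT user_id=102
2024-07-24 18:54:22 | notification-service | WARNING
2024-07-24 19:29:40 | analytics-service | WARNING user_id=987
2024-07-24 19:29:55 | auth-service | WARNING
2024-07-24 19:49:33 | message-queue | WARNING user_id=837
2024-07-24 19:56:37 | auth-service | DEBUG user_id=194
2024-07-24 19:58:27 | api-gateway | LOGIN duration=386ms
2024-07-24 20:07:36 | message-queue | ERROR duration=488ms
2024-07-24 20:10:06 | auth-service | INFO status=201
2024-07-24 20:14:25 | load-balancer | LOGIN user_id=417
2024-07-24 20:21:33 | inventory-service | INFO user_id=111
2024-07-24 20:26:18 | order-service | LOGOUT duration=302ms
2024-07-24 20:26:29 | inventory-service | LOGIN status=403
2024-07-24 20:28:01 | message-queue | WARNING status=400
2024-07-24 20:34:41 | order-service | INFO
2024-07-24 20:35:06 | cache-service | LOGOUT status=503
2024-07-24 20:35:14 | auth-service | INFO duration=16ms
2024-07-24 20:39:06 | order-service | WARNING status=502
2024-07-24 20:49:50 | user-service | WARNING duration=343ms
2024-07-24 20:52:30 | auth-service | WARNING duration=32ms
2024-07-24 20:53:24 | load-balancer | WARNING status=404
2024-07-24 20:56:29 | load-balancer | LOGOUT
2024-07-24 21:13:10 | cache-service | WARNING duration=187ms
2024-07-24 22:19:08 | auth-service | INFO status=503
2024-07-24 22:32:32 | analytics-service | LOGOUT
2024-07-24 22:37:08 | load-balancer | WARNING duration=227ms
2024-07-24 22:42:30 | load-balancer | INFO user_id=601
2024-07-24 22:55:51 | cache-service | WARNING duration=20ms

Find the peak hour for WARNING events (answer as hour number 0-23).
20

To find the peak hour:

1. Group all WARNING events by hour
2. Count events in each hour
3. Find hour with maximum count
4. Peak hour: 20 (with 5 events)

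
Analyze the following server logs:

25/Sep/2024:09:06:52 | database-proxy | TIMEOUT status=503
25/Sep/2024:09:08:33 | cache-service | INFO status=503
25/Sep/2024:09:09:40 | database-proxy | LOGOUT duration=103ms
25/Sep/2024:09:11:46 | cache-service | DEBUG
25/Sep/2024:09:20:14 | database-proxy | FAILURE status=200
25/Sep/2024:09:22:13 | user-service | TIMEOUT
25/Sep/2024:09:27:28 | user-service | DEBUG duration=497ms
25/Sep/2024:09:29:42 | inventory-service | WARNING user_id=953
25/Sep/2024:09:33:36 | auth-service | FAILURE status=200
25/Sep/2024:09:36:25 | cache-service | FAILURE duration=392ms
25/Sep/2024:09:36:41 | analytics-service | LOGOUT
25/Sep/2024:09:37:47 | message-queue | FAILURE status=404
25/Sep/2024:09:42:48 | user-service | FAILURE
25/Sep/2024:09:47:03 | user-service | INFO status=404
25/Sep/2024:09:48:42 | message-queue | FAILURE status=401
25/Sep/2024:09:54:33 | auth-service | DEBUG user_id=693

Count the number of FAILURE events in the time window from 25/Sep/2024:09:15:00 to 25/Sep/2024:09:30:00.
1

To count events in the time window:

1. Window boundaries: 25/Sep/2024:09:15:00 to 25/Sep/2024:09:30:00
2. Filter for FAILURE events within this window
3. Count matching events: 1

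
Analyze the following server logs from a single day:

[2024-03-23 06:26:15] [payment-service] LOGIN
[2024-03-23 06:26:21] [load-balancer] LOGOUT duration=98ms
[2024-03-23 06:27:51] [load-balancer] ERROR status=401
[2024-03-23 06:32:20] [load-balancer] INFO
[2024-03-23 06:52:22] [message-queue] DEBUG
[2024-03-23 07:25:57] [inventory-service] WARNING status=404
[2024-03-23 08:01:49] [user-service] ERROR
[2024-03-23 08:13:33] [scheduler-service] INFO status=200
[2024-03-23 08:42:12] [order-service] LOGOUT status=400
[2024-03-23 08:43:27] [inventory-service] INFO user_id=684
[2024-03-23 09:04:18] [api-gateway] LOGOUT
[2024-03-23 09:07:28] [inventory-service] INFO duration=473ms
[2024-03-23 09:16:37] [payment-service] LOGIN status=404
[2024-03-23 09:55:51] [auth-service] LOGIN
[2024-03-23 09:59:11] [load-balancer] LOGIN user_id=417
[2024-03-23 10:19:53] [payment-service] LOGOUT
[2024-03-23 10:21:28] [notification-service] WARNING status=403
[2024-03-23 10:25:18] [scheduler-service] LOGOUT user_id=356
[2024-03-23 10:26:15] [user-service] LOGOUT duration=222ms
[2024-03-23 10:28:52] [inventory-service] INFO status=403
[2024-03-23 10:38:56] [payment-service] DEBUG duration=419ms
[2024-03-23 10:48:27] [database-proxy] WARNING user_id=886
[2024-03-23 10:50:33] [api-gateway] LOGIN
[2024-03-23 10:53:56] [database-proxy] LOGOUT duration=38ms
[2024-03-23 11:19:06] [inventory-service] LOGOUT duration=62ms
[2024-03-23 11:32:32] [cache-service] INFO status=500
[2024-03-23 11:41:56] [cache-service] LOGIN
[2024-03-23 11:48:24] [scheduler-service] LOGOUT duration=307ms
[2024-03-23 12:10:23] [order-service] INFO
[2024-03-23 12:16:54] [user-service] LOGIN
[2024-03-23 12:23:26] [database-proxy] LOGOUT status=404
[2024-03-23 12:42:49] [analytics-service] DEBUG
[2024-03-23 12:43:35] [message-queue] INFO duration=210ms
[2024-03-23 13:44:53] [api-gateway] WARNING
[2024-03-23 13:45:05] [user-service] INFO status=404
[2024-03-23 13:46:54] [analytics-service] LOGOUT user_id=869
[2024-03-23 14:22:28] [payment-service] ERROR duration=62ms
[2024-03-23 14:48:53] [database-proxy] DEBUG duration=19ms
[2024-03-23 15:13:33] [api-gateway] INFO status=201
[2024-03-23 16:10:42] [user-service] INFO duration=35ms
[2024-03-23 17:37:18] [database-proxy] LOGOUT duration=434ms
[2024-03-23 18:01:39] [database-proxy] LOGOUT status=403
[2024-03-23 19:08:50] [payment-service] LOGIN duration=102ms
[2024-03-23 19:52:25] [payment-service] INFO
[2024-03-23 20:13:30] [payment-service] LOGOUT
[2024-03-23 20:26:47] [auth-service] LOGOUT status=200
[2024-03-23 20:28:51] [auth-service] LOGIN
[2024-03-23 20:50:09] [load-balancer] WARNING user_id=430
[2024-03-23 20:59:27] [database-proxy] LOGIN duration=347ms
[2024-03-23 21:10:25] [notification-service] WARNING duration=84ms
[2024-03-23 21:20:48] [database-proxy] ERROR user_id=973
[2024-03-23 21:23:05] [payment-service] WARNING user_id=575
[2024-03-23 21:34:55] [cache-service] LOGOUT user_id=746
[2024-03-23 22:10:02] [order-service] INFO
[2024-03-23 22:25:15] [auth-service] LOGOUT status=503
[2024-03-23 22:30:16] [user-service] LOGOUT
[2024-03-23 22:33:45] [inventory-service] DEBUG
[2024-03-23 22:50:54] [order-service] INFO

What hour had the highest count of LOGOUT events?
10

To find the peak hour:

1. Group all LOGOUT events by hour
2. Count events in each hour
3. Find hour with maximum count
4. Peak hour: 10 (with 4 events)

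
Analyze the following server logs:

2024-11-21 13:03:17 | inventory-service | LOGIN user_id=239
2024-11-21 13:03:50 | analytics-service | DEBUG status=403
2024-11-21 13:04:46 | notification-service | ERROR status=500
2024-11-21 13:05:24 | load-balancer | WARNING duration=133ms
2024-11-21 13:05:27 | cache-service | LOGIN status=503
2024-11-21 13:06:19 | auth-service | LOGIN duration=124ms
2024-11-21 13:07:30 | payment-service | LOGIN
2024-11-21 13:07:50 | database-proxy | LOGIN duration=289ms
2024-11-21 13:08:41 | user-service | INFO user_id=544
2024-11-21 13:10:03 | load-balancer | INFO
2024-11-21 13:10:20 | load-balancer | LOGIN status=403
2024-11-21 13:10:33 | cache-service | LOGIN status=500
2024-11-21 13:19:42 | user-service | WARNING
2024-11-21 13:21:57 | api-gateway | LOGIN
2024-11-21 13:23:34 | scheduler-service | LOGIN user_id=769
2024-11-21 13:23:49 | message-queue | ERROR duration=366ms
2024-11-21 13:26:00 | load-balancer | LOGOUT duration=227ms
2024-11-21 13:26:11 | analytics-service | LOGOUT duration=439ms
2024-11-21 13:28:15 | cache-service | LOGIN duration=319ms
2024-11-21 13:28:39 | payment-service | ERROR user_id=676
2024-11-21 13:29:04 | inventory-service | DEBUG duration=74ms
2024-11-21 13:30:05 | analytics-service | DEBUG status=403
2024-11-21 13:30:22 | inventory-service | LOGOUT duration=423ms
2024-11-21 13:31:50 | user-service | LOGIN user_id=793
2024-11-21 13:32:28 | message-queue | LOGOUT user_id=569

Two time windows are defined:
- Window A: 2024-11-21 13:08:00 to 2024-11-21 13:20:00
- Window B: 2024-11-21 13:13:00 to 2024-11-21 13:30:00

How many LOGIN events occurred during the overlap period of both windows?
0

To find overlap events:

1. Window A: 2024-11-21 13:08:00 to 2024-11-21 13:20:00
2. Window B: 2024-11-21 13:13:00 to 2024-11-21 13:30:00
3. Overlap period: 2024-11-21 13:13:00 to 2024-11-21 13:20:00
4. Count LOGIN events in overlap: 0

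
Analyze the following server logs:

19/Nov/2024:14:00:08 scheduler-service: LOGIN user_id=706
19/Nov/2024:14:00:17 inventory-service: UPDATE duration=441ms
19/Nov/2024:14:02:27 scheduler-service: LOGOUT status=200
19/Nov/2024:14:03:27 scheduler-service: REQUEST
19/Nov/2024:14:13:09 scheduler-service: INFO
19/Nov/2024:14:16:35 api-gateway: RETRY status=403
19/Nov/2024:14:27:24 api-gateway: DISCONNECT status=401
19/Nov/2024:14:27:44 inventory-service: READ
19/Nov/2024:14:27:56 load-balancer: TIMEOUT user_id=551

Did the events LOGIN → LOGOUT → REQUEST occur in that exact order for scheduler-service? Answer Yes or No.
Yes

To verify sequence order:

1. Find all events in sequence LOGIN → LOGOUT → REQUEST for scheduler-service
2. Extract their timestamps
3. Check if timestamps are in ascending order
4. Result: Yes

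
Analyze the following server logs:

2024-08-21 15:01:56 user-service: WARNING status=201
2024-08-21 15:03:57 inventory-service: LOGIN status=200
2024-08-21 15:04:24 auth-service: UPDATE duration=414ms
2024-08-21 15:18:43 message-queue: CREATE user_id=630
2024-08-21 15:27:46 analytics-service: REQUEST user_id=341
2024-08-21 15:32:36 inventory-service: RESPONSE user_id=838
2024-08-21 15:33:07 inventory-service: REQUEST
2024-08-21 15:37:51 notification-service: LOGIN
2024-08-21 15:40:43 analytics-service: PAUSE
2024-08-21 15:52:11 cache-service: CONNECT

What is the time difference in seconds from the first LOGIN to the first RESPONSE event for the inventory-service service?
1719

To find the time between events:

1. Locate the first LOGIN event for inventory-service: 2024-08-21 15:03:57
2. Locate the first RESPONSE event for inventory-service: 2024-08-21 15:32:36
3. Calculate the difference: 2024-08-21 15:32:36 - 2024-08-21 15:03:57 = 1719 seconds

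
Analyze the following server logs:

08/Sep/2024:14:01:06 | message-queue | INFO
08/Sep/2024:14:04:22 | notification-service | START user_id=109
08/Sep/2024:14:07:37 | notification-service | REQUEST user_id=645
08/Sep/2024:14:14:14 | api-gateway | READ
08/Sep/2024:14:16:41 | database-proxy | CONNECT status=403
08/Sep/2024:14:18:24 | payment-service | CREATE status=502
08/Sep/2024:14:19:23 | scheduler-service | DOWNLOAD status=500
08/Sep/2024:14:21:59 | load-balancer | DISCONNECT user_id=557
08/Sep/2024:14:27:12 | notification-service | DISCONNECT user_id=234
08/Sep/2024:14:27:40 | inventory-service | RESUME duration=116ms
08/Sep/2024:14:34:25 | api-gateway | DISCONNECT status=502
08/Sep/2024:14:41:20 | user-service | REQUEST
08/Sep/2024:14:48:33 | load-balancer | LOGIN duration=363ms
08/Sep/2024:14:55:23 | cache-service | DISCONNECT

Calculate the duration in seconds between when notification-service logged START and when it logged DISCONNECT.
1370

To find the time between events:

1. Locate the first START event for notification-service: 08/Sep/2024:14:04:22
2. Locate the first DISCONNECT event for notification-service: 08/Sep/2024:14:27:12
3. Calculate the difference: 08/Sep/2024:14:27:12 - 08/Sep/2024:14:04:22 = 1370 seconds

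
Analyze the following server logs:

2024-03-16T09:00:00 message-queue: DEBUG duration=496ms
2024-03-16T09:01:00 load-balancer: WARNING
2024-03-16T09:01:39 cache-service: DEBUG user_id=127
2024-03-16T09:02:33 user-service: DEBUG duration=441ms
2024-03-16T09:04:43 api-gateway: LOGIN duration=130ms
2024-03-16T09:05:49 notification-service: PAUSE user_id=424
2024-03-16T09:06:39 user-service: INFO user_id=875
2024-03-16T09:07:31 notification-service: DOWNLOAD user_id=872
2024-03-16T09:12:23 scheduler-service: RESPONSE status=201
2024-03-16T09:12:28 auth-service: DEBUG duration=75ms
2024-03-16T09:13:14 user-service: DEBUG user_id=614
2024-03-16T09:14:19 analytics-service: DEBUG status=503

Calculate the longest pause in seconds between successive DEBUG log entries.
595

To find the longest gap:

1. Extract all DEBUG events in chronological order
2. Calculate time differences between consecutive events
3. Find the maximum difference
4. Longest gap: 595 seconds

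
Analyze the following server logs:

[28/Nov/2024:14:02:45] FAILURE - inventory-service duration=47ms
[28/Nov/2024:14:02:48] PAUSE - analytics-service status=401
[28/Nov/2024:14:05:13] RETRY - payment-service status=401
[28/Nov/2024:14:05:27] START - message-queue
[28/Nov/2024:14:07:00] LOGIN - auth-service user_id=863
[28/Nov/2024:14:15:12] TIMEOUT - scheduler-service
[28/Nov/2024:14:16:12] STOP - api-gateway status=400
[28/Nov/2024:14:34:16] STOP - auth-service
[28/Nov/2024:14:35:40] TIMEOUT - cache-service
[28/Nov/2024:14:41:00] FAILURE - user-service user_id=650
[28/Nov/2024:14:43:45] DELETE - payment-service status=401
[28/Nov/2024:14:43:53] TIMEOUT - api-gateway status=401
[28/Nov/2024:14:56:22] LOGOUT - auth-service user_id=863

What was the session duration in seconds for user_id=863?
2962

To calculate session duration:

1. Find LOGIN event for user_id=863: 28/Nov/2024:14:07:00
2. Find LOGOUT event for user_id=863: 28/Nov/2024:14:56:22
3. Session duration: 28/Nov/2024:14:56:22 - 28/Nov/2024:14:07:00 = 2962 seconds (49 minutes)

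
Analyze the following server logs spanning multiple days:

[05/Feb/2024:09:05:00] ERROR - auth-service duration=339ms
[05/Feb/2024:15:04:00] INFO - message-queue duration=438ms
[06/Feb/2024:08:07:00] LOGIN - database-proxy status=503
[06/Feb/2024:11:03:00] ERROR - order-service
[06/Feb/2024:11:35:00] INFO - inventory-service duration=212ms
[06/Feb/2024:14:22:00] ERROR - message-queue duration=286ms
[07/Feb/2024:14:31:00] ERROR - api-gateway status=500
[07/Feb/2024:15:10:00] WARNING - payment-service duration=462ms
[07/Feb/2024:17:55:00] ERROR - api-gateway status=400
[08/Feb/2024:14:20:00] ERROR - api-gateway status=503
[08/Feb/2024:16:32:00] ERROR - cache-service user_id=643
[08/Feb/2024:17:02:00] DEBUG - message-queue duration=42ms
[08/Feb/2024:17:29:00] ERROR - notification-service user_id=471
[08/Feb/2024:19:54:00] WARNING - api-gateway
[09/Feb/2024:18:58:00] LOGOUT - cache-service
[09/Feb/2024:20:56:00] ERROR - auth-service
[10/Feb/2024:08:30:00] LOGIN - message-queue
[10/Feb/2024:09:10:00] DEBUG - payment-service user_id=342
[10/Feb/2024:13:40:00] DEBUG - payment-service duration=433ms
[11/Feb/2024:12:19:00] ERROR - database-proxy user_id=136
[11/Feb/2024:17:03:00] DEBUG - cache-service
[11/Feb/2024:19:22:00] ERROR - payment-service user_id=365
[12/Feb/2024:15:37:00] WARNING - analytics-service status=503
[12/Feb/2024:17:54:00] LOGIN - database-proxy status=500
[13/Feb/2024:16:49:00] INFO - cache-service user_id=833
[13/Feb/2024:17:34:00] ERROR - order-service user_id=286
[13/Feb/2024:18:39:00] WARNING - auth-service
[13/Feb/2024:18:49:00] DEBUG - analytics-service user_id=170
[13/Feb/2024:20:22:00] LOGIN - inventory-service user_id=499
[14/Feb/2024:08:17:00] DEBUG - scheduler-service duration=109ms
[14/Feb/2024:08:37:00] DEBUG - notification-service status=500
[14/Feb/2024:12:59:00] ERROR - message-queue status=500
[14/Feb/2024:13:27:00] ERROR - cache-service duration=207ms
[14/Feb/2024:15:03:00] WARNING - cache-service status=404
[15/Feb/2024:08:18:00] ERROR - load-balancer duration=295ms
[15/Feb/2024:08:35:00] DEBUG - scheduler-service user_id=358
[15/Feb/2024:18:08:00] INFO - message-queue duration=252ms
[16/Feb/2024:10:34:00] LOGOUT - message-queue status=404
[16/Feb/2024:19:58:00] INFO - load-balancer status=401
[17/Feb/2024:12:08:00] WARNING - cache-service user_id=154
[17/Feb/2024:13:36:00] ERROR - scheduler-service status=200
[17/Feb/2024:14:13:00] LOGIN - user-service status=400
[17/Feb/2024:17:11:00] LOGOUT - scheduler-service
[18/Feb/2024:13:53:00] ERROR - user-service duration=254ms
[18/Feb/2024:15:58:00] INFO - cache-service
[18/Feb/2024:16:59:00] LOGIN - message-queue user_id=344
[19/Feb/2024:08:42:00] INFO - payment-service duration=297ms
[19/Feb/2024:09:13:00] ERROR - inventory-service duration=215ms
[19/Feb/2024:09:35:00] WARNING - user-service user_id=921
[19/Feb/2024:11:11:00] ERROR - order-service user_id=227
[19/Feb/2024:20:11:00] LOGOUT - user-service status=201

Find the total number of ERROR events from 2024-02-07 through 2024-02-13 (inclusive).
9

To filter by date range:

1. Date range: 2024-02-07 through 2024-02-13, both dates inclusive
2. Filter for ERROR events whose date falls in this range
3. Count matching events: 9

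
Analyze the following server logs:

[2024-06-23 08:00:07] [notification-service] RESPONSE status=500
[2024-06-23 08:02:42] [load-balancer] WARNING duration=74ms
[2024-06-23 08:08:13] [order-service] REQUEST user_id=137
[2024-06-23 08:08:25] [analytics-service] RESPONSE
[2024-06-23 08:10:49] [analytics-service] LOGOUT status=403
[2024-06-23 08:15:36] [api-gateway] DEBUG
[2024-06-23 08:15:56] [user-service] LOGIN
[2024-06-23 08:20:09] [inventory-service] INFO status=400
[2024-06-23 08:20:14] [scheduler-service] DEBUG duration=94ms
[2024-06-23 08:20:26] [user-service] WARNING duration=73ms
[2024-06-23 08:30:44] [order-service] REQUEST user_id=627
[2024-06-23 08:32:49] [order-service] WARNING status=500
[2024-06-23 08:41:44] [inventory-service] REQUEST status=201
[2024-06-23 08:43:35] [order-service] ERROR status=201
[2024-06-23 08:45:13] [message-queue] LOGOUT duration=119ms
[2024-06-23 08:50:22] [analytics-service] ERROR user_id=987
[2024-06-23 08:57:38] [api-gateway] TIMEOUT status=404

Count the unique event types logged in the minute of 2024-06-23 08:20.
3

To count unique event types:

1. Filter events in the minute starting at 2024-06-23 08:20
2. Extract event types from matching entries
3. Count unique types: 3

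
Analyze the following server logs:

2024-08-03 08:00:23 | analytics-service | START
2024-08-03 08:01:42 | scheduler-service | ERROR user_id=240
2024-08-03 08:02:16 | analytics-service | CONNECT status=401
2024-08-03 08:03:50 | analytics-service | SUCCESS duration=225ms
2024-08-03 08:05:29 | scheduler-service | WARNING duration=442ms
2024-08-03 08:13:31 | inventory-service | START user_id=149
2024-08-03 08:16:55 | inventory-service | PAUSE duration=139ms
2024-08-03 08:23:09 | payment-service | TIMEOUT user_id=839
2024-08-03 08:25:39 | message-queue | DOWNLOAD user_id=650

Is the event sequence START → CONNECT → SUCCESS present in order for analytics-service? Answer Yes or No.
Yes

To verify sequence order:

1. Find all events in sequence START → CONNECT → SUCCESS for analytics-service
2. Extract their timestamps
3. Check if timestamps are in ascending order
4. Result: Yes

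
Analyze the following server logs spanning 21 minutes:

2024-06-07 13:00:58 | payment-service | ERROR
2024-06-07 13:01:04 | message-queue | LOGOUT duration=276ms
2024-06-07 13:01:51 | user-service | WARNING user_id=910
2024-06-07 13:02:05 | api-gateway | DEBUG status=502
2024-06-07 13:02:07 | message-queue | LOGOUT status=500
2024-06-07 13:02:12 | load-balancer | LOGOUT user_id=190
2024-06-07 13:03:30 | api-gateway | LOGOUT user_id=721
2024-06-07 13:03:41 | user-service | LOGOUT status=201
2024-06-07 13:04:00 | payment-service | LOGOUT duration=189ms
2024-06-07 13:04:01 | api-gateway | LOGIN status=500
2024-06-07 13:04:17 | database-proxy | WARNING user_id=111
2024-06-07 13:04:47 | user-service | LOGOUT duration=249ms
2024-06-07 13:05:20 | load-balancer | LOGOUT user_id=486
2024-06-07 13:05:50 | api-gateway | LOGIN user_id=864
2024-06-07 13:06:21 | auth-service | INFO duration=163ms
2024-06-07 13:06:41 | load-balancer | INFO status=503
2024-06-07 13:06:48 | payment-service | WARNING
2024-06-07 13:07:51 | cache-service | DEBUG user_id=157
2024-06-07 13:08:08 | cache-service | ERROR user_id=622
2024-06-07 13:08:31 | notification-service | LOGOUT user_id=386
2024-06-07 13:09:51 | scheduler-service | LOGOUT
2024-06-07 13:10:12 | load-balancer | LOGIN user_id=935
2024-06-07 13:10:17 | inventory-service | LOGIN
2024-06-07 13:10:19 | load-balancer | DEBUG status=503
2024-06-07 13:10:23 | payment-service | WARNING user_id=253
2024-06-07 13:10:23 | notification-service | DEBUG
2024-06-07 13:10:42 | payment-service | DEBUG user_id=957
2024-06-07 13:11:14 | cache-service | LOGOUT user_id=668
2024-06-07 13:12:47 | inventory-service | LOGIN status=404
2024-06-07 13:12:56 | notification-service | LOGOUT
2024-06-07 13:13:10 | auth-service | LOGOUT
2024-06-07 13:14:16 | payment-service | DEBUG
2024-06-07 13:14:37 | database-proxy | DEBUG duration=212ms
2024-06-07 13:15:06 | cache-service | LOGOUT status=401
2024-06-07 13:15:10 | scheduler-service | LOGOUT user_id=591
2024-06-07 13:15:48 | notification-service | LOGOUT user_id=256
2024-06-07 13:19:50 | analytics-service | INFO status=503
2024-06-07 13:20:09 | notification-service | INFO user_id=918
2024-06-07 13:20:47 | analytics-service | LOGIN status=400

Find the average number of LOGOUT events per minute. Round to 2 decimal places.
0.76

To calculate the rate:

1. Count total LOGOUT events: 16
2. Total time period: 21 minutes
3. Rate = 16 / 21 = 0.76 events per minute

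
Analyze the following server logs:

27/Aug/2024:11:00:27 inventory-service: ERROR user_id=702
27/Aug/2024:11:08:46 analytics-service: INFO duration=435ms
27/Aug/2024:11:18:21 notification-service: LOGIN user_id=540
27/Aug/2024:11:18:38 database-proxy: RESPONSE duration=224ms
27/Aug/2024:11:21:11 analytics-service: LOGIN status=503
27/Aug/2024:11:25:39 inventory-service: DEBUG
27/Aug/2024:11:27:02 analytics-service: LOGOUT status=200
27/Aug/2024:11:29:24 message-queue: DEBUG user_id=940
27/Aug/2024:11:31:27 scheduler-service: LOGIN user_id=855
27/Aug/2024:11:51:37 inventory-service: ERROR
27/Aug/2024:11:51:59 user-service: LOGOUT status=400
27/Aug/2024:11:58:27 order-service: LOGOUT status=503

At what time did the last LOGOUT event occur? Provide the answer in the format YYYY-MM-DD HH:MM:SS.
2024-08-27 11:58:27

To find the last event:

1. Filter for all LOGOUT events
2. Sort by timestamp
3. Select the last one
4. Timestamp: 2024-08-27 11:58:27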